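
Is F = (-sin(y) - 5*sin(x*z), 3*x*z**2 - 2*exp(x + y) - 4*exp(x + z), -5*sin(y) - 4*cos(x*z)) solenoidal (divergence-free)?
No, ∇·F = 4*x*sin(x*z) - 5*z*cos(x*z) - 2*exp(x + y)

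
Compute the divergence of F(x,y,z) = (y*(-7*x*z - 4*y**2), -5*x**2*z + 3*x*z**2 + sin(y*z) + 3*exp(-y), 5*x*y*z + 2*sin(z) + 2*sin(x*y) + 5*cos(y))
5*x*y - 7*y*z + z*cos(y*z) + 2*cos(z) - 3*exp(-y)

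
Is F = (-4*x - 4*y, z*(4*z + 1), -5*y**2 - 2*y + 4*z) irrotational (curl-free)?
No, ∇×F = (-10*y - 8*z - 3, 0, 4)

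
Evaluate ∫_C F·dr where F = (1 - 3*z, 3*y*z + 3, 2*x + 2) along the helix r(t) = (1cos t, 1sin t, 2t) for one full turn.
-7*pi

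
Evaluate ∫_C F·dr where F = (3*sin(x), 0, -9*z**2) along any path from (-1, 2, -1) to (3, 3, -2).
3*cos(1) - 3*cos(3) + 21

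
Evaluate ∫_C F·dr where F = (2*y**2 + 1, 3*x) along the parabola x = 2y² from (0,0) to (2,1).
6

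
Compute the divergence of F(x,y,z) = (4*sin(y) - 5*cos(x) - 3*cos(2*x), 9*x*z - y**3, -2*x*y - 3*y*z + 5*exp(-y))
-3*y**2 - 3*y + 5*sin(x) + 6*sin(2*x)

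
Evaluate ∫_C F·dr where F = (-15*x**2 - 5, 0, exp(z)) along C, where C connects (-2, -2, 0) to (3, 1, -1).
-201 + exp(-1)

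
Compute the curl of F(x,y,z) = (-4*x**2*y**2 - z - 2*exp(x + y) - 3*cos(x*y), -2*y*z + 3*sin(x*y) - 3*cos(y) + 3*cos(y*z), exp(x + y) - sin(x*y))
(-x*cos(x*y) + 3*y*sin(y*z) + 2*y + exp(x + y), y*cos(x*y) - exp(x + y) - 1, 8*x**2*y - 3*x*sin(x*y) + 3*y*cos(x*y) + 2*exp(x + y))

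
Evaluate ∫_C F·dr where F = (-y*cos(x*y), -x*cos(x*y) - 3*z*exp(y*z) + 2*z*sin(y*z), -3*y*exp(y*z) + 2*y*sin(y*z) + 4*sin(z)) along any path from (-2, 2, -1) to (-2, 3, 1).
-3*exp(3) + 2*cos(2) + sin(6) + 3*exp(-2) - sin(4) - 2*cos(3)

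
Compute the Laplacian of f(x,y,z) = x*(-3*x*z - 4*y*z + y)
-6*z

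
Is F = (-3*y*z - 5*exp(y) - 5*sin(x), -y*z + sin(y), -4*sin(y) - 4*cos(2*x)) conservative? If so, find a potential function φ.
No, ∇×F = (y - 4*cos(y), -3*y - 8*sin(2*x), 3*z + 5*exp(y)) ≠ 0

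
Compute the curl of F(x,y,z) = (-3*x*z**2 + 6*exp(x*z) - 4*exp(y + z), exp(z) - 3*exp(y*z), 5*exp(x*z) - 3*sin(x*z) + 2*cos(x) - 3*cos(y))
(3*y*exp(y*z) - exp(z) + 3*sin(y), -6*x*z + 6*x*exp(x*z) - 5*z*exp(x*z) + 3*z*cos(x*z) - 4*exp(y + z) + 2*sin(x), 4*exp(y + z))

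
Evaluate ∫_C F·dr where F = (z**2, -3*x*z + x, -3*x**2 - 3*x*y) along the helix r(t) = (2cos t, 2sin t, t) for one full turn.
4*pi*(-pi - 2)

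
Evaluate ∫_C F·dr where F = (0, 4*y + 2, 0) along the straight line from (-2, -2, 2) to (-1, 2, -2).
8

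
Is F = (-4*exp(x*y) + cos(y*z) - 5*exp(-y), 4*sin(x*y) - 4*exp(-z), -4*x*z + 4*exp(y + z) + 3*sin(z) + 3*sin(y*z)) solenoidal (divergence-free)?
No, ∇·F = 4*x*cos(x*y) - 4*x - 4*y*exp(x*y) + 3*y*cos(y*z) + 4*exp(y + z) + 3*cos(z)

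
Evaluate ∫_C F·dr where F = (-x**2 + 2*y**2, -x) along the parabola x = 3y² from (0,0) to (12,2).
-536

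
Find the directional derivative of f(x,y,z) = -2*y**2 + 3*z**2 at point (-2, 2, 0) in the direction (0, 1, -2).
-8*sqrt(5)/5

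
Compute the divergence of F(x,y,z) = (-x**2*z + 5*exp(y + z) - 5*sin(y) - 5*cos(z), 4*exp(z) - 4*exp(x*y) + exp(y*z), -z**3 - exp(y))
-2*x*z - 4*x*exp(x*y) - 3*z**2 + z*exp(y*z)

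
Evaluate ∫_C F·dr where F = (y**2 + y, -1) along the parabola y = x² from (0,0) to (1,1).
-7/15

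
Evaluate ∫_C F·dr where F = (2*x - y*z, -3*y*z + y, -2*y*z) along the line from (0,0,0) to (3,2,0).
11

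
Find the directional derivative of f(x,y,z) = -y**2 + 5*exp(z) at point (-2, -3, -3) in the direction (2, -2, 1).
-4 + 5*exp(-3)/3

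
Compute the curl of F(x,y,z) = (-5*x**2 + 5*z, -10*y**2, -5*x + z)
(0, 10, 0)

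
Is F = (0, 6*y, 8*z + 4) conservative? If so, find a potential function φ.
Yes, F is conservative. φ = 3*y**2 + 4*z**2 + 4*z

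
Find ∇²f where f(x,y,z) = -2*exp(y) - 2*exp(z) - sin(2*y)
-2*exp(y) - 2*exp(z) + 4*sin(2*y)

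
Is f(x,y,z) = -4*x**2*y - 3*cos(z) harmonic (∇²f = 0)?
No, ∇²f = -8*y + 3*cos(z)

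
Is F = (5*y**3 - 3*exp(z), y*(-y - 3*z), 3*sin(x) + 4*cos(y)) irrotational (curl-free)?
No, ∇×F = (3*y - 4*sin(y), -3*exp(z) - 3*cos(x), -15*y**2)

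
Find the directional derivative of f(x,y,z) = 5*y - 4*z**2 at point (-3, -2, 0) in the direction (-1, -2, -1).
-5*sqrt(6)/3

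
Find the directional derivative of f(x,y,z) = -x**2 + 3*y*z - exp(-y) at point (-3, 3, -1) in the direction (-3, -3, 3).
sqrt(3)*(-1 + 6*exp(3))*exp(-3)/3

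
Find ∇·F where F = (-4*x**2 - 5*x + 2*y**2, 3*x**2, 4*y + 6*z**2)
-8*x + 12*z - 5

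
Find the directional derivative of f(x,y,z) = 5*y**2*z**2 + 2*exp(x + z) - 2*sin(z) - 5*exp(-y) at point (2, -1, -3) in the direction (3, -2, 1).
sqrt(14)*(-5*exp(2) - E*cos(3) + 4 + 75*E)*exp(-1)/7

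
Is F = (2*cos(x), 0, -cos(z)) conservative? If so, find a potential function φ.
Yes, F is conservative. φ = 2*sin(x) - sin(z)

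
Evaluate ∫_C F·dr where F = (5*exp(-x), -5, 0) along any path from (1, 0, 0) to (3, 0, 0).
-(5 - 5*exp(2))*exp(-3)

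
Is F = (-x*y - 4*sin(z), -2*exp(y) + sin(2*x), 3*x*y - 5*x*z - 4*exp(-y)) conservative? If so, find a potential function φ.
No, ∇×F = (3*x + 4*exp(-y), -3*y + 5*z - 4*cos(z), x + 2*cos(2*x)) ≠ 0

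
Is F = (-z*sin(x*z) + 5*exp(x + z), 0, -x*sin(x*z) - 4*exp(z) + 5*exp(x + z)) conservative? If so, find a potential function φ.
Yes, F is conservative. φ = -4*exp(z) + 5*exp(x + z) + cos(x*z)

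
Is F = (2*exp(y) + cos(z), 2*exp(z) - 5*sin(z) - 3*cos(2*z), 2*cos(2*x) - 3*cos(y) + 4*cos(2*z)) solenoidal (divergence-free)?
No, ∇·F = -8*sin(2*z)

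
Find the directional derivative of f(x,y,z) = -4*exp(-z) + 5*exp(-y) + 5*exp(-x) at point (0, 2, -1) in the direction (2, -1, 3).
sqrt(14)*(-10*exp(2) + 5 + 12*exp(3))*exp(-2)/14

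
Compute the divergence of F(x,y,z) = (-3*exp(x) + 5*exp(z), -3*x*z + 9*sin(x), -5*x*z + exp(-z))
-5*x - 3*exp(x) - exp(-z)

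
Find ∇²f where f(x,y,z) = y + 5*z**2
10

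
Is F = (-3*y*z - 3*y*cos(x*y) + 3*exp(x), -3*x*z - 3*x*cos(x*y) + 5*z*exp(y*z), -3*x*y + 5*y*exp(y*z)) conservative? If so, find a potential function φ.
Yes, F is conservative. φ = -3*x*y*z + 3*exp(x) + 5*exp(y*z) - 3*sin(x*y)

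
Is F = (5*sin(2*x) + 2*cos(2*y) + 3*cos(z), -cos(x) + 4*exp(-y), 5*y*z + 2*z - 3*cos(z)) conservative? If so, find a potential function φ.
No, ∇×F = (5*z, -3*sin(z), sin(x) + 4*sin(2*y)) ≠ 0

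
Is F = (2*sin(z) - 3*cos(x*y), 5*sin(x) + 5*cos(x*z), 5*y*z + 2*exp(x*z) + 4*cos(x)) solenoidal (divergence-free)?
No, ∇·F = 2*x*exp(x*z) + 3*y*sin(x*y) + 5*y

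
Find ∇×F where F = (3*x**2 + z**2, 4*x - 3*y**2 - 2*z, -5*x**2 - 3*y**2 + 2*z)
(2 - 6*y, 10*x + 2*z, 4)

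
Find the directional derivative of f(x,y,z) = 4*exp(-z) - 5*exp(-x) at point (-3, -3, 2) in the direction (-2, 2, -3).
2*sqrt(17)*(6 - 5*exp(5))*exp(-2)/17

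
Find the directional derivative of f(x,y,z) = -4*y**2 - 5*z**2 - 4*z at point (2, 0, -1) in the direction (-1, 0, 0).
0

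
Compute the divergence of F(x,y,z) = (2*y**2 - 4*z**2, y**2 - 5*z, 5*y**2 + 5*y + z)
2*y + 1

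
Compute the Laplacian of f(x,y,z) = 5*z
0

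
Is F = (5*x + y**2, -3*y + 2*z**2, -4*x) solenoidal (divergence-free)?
No, ∇·F = 2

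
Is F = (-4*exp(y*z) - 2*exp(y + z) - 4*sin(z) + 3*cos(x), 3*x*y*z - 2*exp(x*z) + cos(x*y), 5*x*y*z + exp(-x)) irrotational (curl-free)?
No, ∇×F = (x*(-3*y + 5*z + 2*exp(x*z)), -5*y*z - 4*y*exp(y*z) - 2*exp(y + z) - 4*cos(z) + exp(-x), 3*y*z - y*sin(x*y) - 2*z*exp(x*z) + 4*z*exp(y*z) + 2*exp(y + z))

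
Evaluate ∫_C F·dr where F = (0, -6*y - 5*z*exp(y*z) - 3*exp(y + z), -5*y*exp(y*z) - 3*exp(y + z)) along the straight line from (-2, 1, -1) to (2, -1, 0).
-2 + 2*exp(-1)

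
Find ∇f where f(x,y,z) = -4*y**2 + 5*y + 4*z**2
(0, 5 - 8*y, 8*z)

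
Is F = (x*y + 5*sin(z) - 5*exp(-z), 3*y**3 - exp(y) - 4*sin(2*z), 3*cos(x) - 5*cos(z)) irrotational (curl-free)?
No, ∇×F = (8*cos(2*z), 3*sin(x) + 5*cos(z) + 5*exp(-z), -x)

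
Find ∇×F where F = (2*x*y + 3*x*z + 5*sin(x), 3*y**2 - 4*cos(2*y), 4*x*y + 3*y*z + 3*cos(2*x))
(4*x + 3*z, 3*x - 4*y + 6*sin(2*x), -2*x)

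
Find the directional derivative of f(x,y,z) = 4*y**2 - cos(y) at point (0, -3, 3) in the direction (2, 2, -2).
-sqrt(3)*(sin(3) + 24)/3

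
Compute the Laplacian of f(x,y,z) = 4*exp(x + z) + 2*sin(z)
8*exp(x + z) - 2*sin(z)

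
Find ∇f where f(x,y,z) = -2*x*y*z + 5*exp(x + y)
(-2*y*z + 5*exp(x + y), -2*x*z + 5*exp(x + y), -2*x*y)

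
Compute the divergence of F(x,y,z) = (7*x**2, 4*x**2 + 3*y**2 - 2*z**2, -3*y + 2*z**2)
14*x + 6*y + 4*z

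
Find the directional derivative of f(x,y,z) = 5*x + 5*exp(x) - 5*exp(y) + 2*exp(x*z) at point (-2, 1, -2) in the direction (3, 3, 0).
sqrt(2)*((5 - 4*exp(4))*exp(2) - 5*exp(3) + 5)*exp(-2)/2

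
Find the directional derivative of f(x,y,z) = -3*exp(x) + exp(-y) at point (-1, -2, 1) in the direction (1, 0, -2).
-3*sqrt(5)*exp(-1)/5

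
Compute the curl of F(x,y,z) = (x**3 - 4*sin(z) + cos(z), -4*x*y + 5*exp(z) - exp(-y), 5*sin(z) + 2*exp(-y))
(-5*exp(z) - 2*exp(-y), -sin(z) - 4*cos(z), -4*y)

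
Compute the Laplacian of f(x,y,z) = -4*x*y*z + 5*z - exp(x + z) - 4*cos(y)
-2*exp(x + z) + 4*cos(y)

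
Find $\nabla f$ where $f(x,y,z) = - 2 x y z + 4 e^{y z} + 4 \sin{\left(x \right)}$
(-2*y*z + 4*cos(x), 2*z*(-x + 2*exp(y*z)), 2*y*(-x + 2*exp(y*z)))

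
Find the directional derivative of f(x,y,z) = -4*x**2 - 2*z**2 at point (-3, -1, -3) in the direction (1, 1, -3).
-12*sqrt(11)/11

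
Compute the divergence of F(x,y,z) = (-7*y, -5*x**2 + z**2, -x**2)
0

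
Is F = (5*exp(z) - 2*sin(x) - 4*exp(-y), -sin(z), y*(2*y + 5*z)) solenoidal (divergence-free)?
No, ∇·F = 5*y - 2*cos(x)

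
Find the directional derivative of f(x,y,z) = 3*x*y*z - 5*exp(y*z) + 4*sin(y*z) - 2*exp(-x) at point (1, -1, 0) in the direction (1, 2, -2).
2*exp(-1)/3 + 4/3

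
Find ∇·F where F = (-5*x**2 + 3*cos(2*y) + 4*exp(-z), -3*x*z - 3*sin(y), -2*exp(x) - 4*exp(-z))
-10*x - 3*cos(y) + 4*exp(-z)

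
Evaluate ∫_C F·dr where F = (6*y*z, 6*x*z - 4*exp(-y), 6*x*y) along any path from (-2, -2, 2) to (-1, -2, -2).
-72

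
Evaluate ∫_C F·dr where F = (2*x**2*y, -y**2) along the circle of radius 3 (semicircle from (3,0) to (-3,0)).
-81*pi/4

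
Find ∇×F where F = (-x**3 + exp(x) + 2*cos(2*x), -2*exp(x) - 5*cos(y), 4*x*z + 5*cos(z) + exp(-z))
(0, -4*z, -2*exp(x))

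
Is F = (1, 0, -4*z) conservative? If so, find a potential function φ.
Yes, F is conservative. φ = x - 2*z**2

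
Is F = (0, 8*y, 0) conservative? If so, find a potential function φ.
Yes, F is conservative. φ = 4*y**2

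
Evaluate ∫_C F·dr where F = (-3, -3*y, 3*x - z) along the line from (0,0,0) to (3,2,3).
-6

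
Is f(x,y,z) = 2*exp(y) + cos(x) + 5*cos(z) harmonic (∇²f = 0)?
No, ∇²f = 2*exp(y) - cos(x) - 5*cos(z)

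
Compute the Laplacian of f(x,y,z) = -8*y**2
-16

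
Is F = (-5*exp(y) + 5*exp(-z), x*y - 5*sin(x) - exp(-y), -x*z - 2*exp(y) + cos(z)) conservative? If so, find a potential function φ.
No, ∇×F = (-2*exp(y), z - 5*exp(-z), y + 5*exp(y) - 5*cos(x)) ≠ 0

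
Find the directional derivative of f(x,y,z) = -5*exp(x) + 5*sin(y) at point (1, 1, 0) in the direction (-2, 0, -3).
10*sqrt(13)*E/13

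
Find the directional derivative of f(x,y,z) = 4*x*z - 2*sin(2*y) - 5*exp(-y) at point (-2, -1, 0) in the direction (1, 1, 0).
sqrt(2)*(-4*cos(2) + 5*E)/2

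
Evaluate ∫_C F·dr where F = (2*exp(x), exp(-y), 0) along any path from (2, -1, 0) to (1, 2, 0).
((3 - 2*E)*exp(3) - 1)*exp(-2)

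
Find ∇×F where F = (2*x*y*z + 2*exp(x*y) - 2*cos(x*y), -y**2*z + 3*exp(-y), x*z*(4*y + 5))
(4*x*z + y**2, 2*x*y - z*(4*y + 5), -2*x*(z + exp(x*y) + sin(x*y)))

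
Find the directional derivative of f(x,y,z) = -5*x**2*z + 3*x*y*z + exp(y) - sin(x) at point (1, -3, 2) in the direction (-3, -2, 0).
sqrt(13)*(-2 + 3*exp(3)*cos(1) + 102*exp(3))*exp(-3)/13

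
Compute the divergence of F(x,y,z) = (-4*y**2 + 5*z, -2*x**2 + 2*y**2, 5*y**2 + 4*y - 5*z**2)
4*y - 10*z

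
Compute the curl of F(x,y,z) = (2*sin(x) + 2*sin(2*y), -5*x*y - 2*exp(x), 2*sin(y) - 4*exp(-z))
(2*cos(y), 0, -5*y - 2*exp(x) - 4*cos(2*y))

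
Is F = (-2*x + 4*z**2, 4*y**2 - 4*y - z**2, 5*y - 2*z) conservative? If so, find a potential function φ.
No, ∇×F = (2*z + 5, 8*z, 0) ≠ 0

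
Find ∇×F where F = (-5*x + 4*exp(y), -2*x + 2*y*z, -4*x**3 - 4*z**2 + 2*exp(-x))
(-2*y, 12*x**2 + 2*exp(-x), -4*exp(y) - 2)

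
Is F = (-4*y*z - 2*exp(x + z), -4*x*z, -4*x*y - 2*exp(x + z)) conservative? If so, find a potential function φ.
Yes, F is conservative. φ = -4*x*y*z - 2*exp(x + z)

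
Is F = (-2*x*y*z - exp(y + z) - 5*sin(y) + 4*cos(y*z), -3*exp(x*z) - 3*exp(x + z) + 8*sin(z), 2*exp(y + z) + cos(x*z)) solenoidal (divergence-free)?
No, ∇·F = -x*sin(x*z) - 2*y*z + 2*exp(y + z)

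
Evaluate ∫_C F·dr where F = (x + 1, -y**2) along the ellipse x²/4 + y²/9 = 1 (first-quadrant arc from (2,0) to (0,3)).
-13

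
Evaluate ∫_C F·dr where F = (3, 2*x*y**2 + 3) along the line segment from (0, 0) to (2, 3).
42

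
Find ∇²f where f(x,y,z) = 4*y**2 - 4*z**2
0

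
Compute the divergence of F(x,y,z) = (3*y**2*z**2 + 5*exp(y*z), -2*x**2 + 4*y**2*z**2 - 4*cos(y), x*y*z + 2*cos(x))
x*y + 8*y*z**2 + 4*sin(y)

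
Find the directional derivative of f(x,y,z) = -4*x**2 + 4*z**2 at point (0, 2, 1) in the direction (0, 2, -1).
-8*sqrt(5)/5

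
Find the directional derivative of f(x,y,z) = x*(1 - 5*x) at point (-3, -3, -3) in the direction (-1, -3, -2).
-31*sqrt(14)/14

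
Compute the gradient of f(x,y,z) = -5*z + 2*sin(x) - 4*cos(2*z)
(2*cos(x), 0, 8*sin(2*z) - 5)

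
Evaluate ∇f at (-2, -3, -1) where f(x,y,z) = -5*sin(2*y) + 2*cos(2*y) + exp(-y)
(0, -exp(3) - 10*cos(6) + 4*sin(6), 0)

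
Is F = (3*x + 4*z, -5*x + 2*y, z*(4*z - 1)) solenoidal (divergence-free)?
No, ∇·F = 8*z + 4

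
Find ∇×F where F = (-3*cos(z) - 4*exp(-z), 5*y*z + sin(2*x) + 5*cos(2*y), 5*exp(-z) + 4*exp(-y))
(-5*y - 4*exp(-y), 3*sin(z) + 4*exp(-z), 2*cos(2*x))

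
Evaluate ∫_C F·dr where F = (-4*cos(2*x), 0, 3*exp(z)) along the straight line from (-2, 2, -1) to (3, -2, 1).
-3*exp(-1) - 2*sin(6) - 2*sin(4) + 3*E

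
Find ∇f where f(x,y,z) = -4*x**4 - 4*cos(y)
(-16*x**3, 4*sin(y), 0)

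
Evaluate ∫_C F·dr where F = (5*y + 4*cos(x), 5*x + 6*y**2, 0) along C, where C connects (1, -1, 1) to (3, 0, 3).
-4*sin(1) + 4*sin(3) + 7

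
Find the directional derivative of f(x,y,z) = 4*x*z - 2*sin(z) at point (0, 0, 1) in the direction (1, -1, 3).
2*sqrt(11)*(2 - 3*cos(1))/11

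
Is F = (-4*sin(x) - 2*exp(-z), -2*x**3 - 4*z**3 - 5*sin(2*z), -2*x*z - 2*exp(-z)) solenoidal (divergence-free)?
No, ∇·F = -2*x - 4*cos(x) + 2*exp(-z)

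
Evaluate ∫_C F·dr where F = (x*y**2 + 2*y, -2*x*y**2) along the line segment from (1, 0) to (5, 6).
-360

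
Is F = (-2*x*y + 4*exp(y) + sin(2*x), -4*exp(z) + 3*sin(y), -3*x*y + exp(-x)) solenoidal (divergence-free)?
No, ∇·F = -2*y + 2*cos(2*x) + 3*cos(y)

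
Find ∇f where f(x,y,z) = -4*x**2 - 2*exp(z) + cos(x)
(-8*x - sin(x), 0, -2*exp(z))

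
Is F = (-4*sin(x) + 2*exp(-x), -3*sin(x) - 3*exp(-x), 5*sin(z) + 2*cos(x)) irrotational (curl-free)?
No, ∇×F = (0, 2*sin(x), -3*cos(x) + 3*exp(-x))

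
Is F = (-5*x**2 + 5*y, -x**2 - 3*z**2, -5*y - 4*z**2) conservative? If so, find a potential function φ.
No, ∇×F = (6*z - 5, 0, -2*x - 5) ≠ 0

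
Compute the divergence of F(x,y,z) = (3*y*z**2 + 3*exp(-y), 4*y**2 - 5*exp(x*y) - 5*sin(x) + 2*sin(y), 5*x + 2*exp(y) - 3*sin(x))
-5*x*exp(x*y) + 8*y + 2*cos(y)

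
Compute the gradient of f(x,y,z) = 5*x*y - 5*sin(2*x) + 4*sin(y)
(5*y - 10*cos(2*x), 5*x + 4*cos(y), 0)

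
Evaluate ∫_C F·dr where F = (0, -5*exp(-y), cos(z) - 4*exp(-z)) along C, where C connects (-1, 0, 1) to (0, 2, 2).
-5 - 4*exp(-1) - sin(1) + sin(2) + 9*exp(-2)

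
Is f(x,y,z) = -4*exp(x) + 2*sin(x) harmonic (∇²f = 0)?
No, ∇²f = -4*exp(x) - 2*sin(x)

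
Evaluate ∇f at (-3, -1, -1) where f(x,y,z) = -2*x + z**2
(-2, 0, -2)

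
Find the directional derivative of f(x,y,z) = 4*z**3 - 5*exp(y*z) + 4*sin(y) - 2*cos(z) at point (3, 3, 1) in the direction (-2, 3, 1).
sqrt(14)*(-15*exp(3) + 6*cos(3) + sin(1) + 6)/7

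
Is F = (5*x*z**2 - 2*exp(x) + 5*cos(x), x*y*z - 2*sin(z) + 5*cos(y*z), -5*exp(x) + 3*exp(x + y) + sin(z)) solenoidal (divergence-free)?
No, ∇·F = x*z + 5*z**2 - 5*z*sin(y*z) - 2*exp(x) - 5*sin(x) + cos(z)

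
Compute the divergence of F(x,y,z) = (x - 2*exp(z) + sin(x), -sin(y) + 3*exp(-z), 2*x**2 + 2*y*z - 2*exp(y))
2*y + cos(x) - cos(y) + 1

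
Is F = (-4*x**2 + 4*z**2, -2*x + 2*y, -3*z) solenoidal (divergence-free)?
No, ∇·F = -8*x - 1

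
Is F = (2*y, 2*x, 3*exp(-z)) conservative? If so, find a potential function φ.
Yes, F is conservative. φ = 2*x*y - 3*exp(-z)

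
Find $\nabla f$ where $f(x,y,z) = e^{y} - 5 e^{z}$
(0, exp(y), -5*exp(z))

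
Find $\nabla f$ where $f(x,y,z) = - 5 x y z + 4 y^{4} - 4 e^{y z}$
(-5*y*z, -5*x*z + 16*y**3 - 4*z*exp(y*z), y*(-5*x - 4*exp(y*z)))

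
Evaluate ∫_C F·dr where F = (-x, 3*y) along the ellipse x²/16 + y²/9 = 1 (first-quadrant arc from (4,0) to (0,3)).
43/2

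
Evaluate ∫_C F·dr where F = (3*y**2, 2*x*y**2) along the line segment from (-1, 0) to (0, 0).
0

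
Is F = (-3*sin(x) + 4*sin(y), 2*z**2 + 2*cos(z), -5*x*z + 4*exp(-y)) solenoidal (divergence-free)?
No, ∇·F = -5*x - 3*cos(x)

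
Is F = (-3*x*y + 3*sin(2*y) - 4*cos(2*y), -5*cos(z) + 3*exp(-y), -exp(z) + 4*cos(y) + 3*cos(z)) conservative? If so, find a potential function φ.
No, ∇×F = (-4*sin(y) - 5*sin(z), 0, 3*x - 8*sin(2*y) - 6*cos(2*y)) ≠ 0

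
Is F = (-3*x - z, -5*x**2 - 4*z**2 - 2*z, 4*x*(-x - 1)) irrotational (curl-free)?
No, ∇×F = (8*z + 2, 8*x + 3, -10*x)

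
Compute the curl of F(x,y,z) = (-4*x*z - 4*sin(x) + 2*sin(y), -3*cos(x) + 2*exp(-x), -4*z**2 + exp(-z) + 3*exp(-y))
(-3*exp(-y), -4*x, 3*sin(x) - 2*cos(y) - 2*exp(-x))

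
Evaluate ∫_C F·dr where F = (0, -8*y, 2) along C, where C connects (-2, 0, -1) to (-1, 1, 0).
-2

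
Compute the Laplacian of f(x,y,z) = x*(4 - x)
-2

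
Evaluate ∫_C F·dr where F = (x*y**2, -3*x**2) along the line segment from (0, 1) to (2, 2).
5/3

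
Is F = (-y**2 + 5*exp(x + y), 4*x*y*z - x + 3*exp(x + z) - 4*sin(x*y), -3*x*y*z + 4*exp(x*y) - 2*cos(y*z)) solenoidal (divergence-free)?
No, ∇·F = -3*x*y + 4*x*z - 4*x*cos(x*y) + 2*y*sin(y*z) + 5*exp(x + y)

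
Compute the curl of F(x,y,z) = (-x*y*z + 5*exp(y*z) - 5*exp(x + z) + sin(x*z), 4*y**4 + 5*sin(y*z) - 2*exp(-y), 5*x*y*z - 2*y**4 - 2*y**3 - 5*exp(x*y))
(5*x*z - 5*x*exp(x*y) - 8*y**3 - 6*y**2 - 5*y*cos(y*z), -x*y + x*cos(x*z) - 5*y*z + 5*y*exp(x*y) + 5*y*exp(y*z) - 5*exp(x + z), z*(x - 5*exp(y*z)))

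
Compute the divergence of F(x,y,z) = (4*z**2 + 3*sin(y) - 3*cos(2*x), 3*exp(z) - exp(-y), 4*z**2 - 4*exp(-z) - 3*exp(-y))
8*z + 6*sin(2*x) + 4*exp(-z) + exp(-y)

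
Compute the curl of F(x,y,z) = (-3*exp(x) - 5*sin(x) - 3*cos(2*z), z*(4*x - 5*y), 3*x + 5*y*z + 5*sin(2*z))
(-4*x + 5*y + 5*z, 6*sin(2*z) - 3, 4*z)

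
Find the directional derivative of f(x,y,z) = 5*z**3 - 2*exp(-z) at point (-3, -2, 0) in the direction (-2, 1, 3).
3*sqrt(14)/7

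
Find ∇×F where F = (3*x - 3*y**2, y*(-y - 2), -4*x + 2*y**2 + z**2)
(4*y, 4, 6*y)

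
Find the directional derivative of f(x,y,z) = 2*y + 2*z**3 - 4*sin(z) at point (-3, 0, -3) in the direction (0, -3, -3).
2*sqrt(2)*(-14 + cos(3))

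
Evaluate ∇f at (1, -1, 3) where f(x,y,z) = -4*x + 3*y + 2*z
(-4, 3, 2)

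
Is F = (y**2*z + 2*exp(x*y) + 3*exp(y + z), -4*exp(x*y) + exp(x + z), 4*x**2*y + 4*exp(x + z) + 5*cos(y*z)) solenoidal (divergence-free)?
No, ∇·F = -4*x*exp(x*y) + 2*y*exp(x*y) - 5*y*sin(y*z) + 4*exp(x + z)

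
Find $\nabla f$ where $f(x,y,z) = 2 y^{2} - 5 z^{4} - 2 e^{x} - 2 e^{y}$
(-2*exp(x), 4*y - 2*exp(y), -20*z**3)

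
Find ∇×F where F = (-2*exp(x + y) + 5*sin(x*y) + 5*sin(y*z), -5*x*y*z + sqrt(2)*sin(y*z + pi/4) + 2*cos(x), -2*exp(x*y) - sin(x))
(5*x*y - 2*x*exp(x*y) - sqrt(2)*y*cos(y*z + pi/4), 2*y*exp(x*y) + 5*y*cos(y*z) + cos(x), -5*x*cos(x*y) - 5*y*z - 5*z*cos(y*z) + 2*exp(x + y) - 2*sin(x))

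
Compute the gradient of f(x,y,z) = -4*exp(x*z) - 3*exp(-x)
(-4*z*exp(x*z) + 3*exp(-x), 0, -4*x*exp(x*z))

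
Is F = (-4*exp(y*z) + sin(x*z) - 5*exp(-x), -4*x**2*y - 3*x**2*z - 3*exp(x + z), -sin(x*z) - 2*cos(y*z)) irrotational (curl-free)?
No, ∇×F = (3*x**2 + 2*z*sin(y*z) + 3*exp(x + z), x*cos(x*z) - 4*y*exp(y*z) + z*cos(x*z), -8*x*y - 6*x*z + 4*z*exp(y*z) - 3*exp(x + z))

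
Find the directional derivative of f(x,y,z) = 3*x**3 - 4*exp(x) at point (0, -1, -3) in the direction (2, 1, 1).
-4*sqrt(6)/3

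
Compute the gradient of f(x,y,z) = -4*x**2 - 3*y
(-8*x, -3, 0)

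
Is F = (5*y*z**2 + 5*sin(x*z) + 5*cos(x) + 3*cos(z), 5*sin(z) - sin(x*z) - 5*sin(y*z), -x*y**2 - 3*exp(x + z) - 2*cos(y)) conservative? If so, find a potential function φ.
No, ∇×F = (-2*x*y + x*cos(x*z) + 5*y*cos(y*z) + 2*sin(y) - 5*cos(z), 5*x*cos(x*z) + y**2 + 10*y*z + 3*exp(x + z) - 3*sin(z), -z*(5*z + cos(x*z))) ≠ 0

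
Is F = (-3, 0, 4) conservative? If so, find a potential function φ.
Yes, F is conservative. φ = -3*x + 4*z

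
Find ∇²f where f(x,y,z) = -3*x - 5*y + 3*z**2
6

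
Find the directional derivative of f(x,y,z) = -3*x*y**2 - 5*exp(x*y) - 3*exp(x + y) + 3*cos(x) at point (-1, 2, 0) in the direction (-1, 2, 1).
sqrt(6)*(-3*exp(3) - 3*exp(2)*sin(1) + 20 + 36*exp(2))*exp(-2)/6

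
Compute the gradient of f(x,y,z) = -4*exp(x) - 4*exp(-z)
(-4*exp(x), 0, 4*exp(-z))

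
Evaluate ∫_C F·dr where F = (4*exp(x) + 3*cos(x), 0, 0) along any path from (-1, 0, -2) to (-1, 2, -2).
0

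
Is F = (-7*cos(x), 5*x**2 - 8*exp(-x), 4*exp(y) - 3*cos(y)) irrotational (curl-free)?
No, ∇×F = (4*exp(y) + 3*sin(y), 0, 10*x + 8*exp(-x))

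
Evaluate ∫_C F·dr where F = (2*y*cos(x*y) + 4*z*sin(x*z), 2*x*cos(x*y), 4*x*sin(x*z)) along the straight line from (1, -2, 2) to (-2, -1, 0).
-4 + 4*sqrt(2)*sin(pi/4 + 2)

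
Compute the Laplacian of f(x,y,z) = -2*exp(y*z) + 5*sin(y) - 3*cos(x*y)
3*x**2*cos(x*y) - 2*y**2*exp(y*z) + 3*y**2*cos(x*y) - 2*z**2*exp(y*z) - 5*sin(y)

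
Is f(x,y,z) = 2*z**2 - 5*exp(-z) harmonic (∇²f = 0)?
No, ∇²f = 4 - 5*exp(-z)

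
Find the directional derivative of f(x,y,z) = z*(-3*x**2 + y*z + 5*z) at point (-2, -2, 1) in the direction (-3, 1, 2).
-47*sqrt(14)/14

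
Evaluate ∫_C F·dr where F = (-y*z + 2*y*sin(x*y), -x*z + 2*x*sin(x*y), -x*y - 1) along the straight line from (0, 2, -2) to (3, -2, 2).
10 - 2*cos(6)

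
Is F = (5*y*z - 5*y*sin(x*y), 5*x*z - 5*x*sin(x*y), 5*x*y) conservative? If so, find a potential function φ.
Yes, F is conservative. φ = 5*x*y*z + 5*cos(x*y)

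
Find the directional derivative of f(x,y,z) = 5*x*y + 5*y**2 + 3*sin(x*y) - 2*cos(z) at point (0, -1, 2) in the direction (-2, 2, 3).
2*sqrt(17)*(-2 + 3*sin(2))/17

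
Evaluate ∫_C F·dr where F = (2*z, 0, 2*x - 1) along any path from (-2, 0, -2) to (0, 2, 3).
-13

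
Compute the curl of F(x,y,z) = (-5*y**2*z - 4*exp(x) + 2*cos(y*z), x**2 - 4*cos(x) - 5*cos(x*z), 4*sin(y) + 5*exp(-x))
(-5*x*sin(x*z) + 4*cos(y), -5*y**2 - 2*y*sin(y*z) + 5*exp(-x), 2*x + 10*y*z + 5*z*sin(x*z) + 2*z*sin(y*z) + 4*sin(x))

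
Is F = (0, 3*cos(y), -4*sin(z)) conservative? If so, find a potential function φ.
Yes, F is conservative. φ = 3*sin(y) + 4*cos(z)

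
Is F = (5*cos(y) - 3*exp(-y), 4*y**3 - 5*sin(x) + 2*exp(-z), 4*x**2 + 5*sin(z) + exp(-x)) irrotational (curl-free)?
No, ∇×F = (2*exp(-z), -8*x + exp(-x), 5*sin(y) - 5*cos(x) - 3*exp(-y))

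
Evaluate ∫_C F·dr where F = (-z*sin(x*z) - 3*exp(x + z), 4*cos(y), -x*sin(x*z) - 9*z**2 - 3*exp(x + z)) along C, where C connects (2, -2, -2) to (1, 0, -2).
-3*exp(-1) + cos(2) - cos(4) + 3 + 4*sin(2)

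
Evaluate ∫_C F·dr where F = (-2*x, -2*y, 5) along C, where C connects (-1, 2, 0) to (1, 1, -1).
-2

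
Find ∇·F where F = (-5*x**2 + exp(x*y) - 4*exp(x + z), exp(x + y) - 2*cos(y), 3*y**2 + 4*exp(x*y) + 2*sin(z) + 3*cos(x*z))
-3*x*sin(x*z) - 10*x + y*exp(x*y) + exp(x + y) - 4*exp(x + z) + 2*sin(y) + 2*cos(z)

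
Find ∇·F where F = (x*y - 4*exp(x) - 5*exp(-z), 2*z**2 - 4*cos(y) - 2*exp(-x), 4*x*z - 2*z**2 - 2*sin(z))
4*x + y - 4*z - 4*exp(x) + 4*sin(y) - 2*cos(z)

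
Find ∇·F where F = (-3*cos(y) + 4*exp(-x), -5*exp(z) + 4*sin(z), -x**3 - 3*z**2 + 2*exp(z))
-6*z + 2*exp(z) - 4*exp(-x)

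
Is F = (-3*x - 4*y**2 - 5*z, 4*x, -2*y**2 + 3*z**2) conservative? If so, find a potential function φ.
No, ∇×F = (-4*y, -5, 8*y + 4) ≠ 0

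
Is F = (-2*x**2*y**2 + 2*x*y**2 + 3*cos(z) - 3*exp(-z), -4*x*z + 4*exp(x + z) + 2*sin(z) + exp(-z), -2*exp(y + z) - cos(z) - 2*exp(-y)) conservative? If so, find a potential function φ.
No, ∇×F = (4*x - 4*exp(x + z) - 2*exp(y + z) - 2*cos(z) + exp(-z) + 2*exp(-y), -3*sin(z) + 3*exp(-z), 4*x**2*y - 4*x*y - 4*z + 4*exp(x + z)) ≠ 0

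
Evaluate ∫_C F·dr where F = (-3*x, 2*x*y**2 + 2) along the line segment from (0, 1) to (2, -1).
-34/3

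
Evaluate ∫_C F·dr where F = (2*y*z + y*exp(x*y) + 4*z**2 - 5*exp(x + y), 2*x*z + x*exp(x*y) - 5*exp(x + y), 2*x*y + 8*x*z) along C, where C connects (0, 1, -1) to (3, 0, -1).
-5*exp(3) + 12 + 5*E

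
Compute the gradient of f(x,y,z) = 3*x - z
(3, 0, -1)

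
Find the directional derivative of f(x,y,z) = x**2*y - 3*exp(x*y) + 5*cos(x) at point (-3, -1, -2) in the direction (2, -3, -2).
sqrt(17)*(-21*exp(3) - 15 + 10*sin(3))/17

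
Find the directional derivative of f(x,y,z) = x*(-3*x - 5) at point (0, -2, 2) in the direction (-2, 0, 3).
10*sqrt(13)/13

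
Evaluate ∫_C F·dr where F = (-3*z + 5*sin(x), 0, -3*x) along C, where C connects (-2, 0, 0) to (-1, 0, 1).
-5*cos(1) + 5*cos(2) + 3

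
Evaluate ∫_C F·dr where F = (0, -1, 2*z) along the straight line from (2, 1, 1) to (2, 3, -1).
-2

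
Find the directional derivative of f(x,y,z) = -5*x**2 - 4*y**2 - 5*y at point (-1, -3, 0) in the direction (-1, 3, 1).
47*sqrt(11)/11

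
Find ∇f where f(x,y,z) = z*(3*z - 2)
(0, 0, 6*z - 2)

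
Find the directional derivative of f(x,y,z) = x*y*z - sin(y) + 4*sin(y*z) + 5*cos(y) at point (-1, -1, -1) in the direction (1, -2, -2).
-10*sin(1)/3 - 1 + 6*cos(1)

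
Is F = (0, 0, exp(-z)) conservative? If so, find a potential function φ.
Yes, F is conservative. φ = -exp(-z)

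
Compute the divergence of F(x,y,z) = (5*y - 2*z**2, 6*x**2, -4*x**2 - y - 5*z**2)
-10*z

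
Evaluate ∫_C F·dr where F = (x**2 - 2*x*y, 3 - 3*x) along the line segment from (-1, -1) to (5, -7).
192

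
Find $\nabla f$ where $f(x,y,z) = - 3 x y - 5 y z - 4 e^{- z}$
(-3*y, -3*x - 5*z, -5*y + 4*exp(-z))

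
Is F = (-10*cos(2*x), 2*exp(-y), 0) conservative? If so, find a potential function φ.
Yes, F is conservative. φ = -5*sin(2*x) - 2*exp(-y)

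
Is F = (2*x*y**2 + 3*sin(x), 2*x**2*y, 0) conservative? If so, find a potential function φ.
Yes, F is conservative. φ = x**2*y**2 - 3*cos(x)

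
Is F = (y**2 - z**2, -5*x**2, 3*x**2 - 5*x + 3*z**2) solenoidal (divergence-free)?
No, ∇·F = 6*z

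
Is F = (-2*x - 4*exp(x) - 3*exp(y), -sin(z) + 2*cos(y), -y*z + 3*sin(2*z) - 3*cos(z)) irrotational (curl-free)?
No, ∇×F = (-z + cos(z), 0, 3*exp(y))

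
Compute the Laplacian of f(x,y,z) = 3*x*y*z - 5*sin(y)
5*sin(y)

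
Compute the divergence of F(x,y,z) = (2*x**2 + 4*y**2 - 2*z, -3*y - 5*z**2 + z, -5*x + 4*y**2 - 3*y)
4*x - 3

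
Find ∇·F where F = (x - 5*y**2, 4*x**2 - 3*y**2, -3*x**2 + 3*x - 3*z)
-6*y - 2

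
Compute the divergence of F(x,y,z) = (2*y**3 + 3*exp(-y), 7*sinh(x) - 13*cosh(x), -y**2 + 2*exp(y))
0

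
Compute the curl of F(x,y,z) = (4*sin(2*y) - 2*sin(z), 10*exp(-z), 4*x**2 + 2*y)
(2 + 10*exp(-z), -8*x - 2*cos(z), -8*cos(2*y))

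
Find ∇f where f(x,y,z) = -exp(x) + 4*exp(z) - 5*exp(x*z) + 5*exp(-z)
(-5*z*exp(x*z) - exp(x), 0, -5*x*exp(x*z) + 4*exp(z) - 5*exp(-z))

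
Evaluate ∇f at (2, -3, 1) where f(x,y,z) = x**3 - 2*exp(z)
(12, 0, -2*E)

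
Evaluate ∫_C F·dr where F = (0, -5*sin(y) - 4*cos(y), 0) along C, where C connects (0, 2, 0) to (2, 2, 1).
0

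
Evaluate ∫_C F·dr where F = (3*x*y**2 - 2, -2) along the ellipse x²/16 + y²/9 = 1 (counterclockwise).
0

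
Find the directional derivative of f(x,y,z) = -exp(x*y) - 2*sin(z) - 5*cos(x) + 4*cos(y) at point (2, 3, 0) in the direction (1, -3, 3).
sqrt(19)*(-6 + 12*sin(3) + 5*sin(2) + 3*exp(6))/19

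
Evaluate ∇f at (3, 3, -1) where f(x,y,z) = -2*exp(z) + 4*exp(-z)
(0, 0, -6*cosh(1) - 2*sinh(1))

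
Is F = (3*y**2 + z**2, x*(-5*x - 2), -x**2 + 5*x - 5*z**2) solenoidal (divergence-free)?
No, ∇·F = -10*z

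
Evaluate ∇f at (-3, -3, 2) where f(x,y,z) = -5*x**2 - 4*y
(30, -4, 0)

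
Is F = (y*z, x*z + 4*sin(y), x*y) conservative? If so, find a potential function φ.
Yes, F is conservative. φ = x*y*z - 4*cos(y)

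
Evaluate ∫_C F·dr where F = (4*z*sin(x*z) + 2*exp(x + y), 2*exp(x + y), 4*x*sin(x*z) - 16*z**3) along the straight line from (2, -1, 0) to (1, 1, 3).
-320 - 2*E - 4*cos(3) + 2*exp(2)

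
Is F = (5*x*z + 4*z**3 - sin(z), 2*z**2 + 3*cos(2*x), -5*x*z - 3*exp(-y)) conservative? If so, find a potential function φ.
No, ∇×F = (-4*z + 3*exp(-y), 5*x + 12*z**2 + 5*z - cos(z), -6*sin(2*x)) ≠ 0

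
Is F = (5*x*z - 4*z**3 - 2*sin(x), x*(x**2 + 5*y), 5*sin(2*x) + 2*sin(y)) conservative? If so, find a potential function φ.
No, ∇×F = (2*cos(y), 5*x - 12*z**2 - 10*cos(2*x), 3*x**2 + 5*y) ≠ 0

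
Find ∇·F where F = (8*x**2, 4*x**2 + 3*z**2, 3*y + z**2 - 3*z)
16*x + 2*z - 3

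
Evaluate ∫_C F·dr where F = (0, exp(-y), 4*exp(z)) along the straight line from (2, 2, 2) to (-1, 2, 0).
4 - 4*exp(2)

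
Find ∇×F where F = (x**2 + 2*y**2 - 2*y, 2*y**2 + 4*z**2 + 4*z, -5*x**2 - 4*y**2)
(-8*y - 8*z - 4, 10*x, 2 - 4*y)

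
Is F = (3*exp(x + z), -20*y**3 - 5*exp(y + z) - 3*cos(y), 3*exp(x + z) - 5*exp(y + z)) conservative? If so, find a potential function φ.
Yes, F is conservative. φ = -5*y**4 + 3*exp(x + z) - 5*exp(y + z) - 3*sin(y)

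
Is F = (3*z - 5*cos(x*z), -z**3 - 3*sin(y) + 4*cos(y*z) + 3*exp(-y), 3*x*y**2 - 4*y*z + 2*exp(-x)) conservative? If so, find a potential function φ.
No, ∇×F = (6*x*y + 4*y*sin(y*z) + 3*z**2 - 4*z, 5*x*sin(x*z) - 3*y**2 + 3 + 2*exp(-x), 0) ≠ 0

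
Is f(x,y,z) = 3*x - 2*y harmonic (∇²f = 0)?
Yes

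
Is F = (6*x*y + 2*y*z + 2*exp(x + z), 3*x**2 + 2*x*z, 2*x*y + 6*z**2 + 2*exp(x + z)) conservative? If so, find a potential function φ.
Yes, F is conservative. φ = 3*x**2*y + 2*x*y*z + 2*z**3 + 2*exp(x + z)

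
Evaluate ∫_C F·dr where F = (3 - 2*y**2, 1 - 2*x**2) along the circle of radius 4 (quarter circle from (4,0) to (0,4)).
-8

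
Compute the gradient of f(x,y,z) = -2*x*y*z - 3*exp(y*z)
(-2*y*z, z*(-2*x - 3*exp(y*z)), y*(-2*x - 3*exp(y*z)))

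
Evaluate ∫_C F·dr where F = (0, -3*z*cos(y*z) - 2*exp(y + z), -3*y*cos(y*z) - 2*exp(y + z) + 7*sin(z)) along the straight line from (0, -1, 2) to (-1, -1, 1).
-7*cos(1) + 7*cos(2) - 3*sin(2) - 2 + 3*sin(1) + 2*E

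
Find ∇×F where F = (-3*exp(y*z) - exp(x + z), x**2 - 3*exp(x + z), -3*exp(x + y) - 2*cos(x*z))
(-3*exp(x + y) + 3*exp(x + z), -3*y*exp(y*z) - 2*z*sin(x*z) + 3*exp(x + y) - exp(x + z), 2*x + 3*z*exp(y*z) - 3*exp(x + z))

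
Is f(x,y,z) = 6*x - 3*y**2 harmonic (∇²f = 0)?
No, ∇²f = -6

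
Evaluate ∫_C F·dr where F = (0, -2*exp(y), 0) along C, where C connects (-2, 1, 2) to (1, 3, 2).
2*E*(1 - exp(2))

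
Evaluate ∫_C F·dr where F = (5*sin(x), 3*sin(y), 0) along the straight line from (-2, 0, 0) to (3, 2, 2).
2*cos(2) + 3 - 5*cos(3)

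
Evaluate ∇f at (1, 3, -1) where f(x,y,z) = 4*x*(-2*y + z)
(-28, -8, 4)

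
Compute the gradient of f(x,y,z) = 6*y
(0, 6, 0)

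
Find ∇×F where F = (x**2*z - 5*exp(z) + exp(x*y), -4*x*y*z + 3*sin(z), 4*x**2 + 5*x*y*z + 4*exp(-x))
(4*x*y + 5*x*z - 3*cos(z), x**2 - 8*x - 5*y*z - 5*exp(z) + 4*exp(-x), -x*exp(x*y) - 4*y*z)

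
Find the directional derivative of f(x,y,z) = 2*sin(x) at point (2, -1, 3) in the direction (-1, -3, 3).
-2*sqrt(19)*cos(2)/19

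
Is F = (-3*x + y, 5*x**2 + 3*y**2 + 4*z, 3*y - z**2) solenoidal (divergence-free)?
No, ∇·F = 6*y - 2*z - 3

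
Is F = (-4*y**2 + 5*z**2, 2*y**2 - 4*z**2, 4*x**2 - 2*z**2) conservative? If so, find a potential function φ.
No, ∇×F = (8*z, -8*x + 10*z, 8*y) ≠ 0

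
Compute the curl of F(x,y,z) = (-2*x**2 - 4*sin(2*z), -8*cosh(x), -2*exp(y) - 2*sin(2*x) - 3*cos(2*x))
(-2*exp(y), -6*sin(2*x) + 4*cos(2*x) - 8*cos(2*z), -8*sinh(x))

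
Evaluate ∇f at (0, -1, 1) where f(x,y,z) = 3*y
(0, 3, 0)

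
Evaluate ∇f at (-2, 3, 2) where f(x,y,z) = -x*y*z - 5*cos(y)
(-6, 5*sin(3) + 4, 6)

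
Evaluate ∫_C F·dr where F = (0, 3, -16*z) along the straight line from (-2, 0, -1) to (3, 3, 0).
17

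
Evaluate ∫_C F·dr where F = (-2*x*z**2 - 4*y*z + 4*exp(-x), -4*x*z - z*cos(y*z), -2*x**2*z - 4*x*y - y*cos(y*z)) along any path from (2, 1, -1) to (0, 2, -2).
-8 - sin(1) + sin(4) + 4*exp(-2)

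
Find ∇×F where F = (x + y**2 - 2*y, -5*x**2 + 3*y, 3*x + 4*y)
(4, -3, -10*x - 2*y + 2)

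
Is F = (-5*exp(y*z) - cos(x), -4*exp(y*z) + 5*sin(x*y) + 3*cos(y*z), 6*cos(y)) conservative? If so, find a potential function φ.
No, ∇×F = (4*y*exp(y*z) + 3*y*sin(y*z) - 6*sin(y), -5*y*exp(y*z), 5*y*cos(x*y) + 5*z*exp(y*z)) ≠ 0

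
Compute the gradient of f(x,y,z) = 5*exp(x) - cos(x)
(5*exp(x) + sin(x), 0, 0)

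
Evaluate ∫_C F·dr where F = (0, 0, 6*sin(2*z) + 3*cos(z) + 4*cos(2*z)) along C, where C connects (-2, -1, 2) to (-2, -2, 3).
-3*cos(6) - 3*sin(2) + 3*cos(4) + 2*sin(6) + 3*sin(3) - 2*sin(4)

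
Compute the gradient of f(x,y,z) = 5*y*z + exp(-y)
(0, 5*z - exp(-y), 5*y)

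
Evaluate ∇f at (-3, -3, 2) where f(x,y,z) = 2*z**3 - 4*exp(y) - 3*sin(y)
(0, -4*exp(-3) - 3*cos(3), 24)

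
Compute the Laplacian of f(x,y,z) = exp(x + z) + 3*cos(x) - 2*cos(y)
2*exp(x + z) - 3*cos(x) + 2*cos(y)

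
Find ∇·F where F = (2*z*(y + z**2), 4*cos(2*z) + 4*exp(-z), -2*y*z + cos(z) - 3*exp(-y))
-2*y - sin(z)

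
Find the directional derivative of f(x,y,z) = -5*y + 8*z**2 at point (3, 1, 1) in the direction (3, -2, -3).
-19*sqrt(22)/11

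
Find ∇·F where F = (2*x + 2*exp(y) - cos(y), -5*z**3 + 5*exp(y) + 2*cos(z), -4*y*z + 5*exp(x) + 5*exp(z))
-4*y + 5*exp(y) + 5*exp(z) + 2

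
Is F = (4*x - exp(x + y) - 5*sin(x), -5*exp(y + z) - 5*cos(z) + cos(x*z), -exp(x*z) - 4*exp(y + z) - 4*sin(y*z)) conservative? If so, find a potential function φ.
No, ∇×F = (x*sin(x*z) - 4*z*cos(y*z) + exp(y + z) - 5*sin(z), z*exp(x*z), -z*sin(x*z) + exp(x + y)) ≠ 0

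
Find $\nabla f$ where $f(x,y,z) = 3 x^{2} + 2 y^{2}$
(6*x, 4*y, 0)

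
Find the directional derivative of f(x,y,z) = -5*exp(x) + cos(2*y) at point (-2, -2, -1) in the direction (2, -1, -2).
-10*exp(-2)/3 - 2*sin(4)/3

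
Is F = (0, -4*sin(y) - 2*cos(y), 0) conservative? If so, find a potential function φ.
Yes, F is conservative. φ = -2*sin(y) + 4*cos(y)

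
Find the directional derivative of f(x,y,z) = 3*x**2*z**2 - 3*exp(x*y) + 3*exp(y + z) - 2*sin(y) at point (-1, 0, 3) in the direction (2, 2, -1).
-124/3 + exp(3)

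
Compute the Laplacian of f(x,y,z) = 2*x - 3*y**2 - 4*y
-6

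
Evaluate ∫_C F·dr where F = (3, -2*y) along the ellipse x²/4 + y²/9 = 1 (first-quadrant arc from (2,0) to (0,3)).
-15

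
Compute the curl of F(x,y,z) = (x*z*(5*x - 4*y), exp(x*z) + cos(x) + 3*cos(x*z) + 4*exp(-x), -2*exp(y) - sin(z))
(-x*exp(x*z) + 3*x*sin(x*z) - 2*exp(y), x*(5*x - 4*y), 4*x*z + z*exp(x*z) - 3*z*sin(x*z) - sin(x) - 4*exp(-x))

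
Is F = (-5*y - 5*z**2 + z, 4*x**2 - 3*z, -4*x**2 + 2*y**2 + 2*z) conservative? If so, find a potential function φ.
No, ∇×F = (4*y + 3, 8*x - 10*z + 1, 8*x + 5) ≠ 0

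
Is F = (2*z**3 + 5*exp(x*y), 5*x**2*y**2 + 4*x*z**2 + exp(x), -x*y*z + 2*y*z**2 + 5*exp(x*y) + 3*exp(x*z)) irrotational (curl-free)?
No, ∇×F = (-9*x*z + 5*x*exp(x*y) + 2*z**2, y*z - 5*y*exp(x*y) + 6*z**2 - 3*z*exp(x*z), 10*x*y**2 - 5*x*exp(x*y) + 4*z**2 + exp(x))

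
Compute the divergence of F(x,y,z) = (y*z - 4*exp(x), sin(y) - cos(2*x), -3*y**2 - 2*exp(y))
-4*exp(x) + cos(y)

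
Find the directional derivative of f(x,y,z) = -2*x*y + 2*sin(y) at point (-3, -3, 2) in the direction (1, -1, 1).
-2*sqrt(3)*cos(3)/3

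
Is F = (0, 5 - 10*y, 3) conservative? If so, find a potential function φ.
Yes, F is conservative. φ = -5*y**2 + 5*y + 3*z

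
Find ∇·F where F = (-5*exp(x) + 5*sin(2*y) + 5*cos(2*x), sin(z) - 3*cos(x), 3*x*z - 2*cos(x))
3*x - 5*exp(x) - 10*sin(2*x)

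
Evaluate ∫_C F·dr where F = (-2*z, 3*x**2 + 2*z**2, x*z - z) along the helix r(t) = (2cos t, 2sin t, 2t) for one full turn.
8*pi*(6 - pi)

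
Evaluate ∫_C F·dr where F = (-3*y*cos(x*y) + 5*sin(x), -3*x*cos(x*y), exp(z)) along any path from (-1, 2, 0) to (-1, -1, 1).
-3*sin(2) - 3*sin(1) - 1 + E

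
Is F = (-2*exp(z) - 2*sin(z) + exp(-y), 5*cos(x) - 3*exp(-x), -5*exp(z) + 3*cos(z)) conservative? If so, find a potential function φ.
No, ∇×F = (0, -2*exp(z) - 2*cos(z), -5*sin(x) + exp(-y) + 3*exp(-x)) ≠ 0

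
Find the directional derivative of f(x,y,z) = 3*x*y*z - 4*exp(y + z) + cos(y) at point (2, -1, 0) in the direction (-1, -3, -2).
sqrt(14)*(-3*E*sin(1) + 20 + 12*E)*exp(-1)/14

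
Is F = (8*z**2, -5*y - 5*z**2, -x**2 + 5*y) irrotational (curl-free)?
No, ∇×F = (10*z + 5, 2*x + 16*z, 0)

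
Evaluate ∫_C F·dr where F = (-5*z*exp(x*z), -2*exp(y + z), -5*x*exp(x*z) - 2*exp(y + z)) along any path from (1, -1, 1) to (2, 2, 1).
-2*exp(3) - 5*exp(2) + 2 + 5*E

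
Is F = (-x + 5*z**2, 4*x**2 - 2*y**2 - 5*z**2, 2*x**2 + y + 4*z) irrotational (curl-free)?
No, ∇×F = (10*z + 1, -4*x + 10*z, 8*x)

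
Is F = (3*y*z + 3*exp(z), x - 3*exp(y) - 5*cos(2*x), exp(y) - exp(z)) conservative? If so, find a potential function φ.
No, ∇×F = (exp(y), 3*y + 3*exp(z), -3*z + 10*sin(2*x) + 1) ≠ 0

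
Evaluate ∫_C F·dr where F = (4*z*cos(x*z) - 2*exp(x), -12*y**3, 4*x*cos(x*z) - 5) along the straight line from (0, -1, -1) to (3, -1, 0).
-2*exp(3) - 3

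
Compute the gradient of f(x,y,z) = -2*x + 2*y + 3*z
(-2, 2, 3)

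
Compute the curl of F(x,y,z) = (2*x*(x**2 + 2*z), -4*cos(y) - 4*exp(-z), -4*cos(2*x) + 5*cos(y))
(-5*sin(y) - 4*exp(-z), 4*x - 8*sin(2*x), 0)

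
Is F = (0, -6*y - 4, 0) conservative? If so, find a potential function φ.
Yes, F is conservative. φ = y*(-3*y - 4)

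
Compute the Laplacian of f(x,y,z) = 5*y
0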